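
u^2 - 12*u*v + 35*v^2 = (u - 7*v)*(u - 5*v)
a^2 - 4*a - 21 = (a - 7)*(a + 3)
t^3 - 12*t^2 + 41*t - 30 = (t - 6)*(t - 5)*(t - 1)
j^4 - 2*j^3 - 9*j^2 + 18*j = j*(j - 3)*(j - 2)*(j + 3)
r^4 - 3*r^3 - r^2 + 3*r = r*(r - 3)*(r - 1)*(r + 1)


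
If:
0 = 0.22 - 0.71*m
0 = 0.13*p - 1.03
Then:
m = 0.31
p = 7.92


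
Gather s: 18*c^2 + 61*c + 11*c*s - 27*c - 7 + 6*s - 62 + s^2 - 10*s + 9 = 18*c^2 + 34*c + s^2 + s*(11*c - 4) - 60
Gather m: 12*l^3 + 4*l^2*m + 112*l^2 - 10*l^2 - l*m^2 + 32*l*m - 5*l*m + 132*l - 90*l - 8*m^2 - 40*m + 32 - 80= 12*l^3 + 102*l^2 + 42*l + m^2*(-l - 8) + m*(4*l^2 + 27*l - 40) - 48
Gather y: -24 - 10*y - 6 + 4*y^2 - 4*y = 4*y^2 - 14*y - 30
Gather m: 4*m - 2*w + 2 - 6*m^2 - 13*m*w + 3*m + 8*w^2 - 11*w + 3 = -6*m^2 + m*(7 - 13*w) + 8*w^2 - 13*w + 5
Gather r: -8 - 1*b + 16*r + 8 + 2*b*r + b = r*(2*b + 16)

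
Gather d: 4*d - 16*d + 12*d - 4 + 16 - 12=0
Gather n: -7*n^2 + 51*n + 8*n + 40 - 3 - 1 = -7*n^2 + 59*n + 36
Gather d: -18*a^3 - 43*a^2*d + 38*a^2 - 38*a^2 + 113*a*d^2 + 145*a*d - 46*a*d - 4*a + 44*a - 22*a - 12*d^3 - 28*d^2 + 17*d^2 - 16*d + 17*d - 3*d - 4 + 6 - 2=-18*a^3 + 18*a - 12*d^3 + d^2*(113*a - 11) + d*(-43*a^2 + 99*a - 2)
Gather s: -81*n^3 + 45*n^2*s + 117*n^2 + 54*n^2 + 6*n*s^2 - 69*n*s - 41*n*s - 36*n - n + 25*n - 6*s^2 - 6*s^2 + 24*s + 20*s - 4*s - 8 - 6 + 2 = -81*n^3 + 171*n^2 - 12*n + s^2*(6*n - 12) + s*(45*n^2 - 110*n + 40) - 12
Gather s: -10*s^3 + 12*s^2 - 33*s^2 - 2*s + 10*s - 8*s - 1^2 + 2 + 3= -10*s^3 - 21*s^2 + 4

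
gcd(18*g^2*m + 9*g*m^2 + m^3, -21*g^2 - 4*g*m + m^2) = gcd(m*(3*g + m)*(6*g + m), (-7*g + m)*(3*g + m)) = 3*g + m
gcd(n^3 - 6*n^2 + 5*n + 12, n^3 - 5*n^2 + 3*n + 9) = n^2 - 2*n - 3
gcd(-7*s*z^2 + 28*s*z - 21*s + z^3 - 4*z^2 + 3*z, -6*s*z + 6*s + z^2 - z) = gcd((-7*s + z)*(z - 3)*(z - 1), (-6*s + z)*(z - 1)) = z - 1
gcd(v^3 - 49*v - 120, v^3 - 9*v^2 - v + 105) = v + 3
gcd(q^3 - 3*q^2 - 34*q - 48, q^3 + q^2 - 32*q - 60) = q + 2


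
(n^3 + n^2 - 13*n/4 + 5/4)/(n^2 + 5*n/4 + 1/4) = (4*n^3 + 4*n^2 - 13*n + 5)/(4*n^2 + 5*n + 1)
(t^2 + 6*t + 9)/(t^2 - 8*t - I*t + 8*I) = (t^2 + 6*t + 9)/(t^2 - 8*t - I*t + 8*I)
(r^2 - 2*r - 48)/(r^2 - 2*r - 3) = (-r^2 + 2*r + 48)/(-r^2 + 2*r + 3)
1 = 1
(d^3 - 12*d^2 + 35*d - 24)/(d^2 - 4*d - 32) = (d^2 - 4*d + 3)/(d + 4)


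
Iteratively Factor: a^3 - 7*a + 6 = (a + 3)*(a^2 - 3*a + 2) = (a - 2)*(a + 3)*(a - 1)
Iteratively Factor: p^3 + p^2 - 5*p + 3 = (p + 3)*(p^2 - 2*p + 1) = (p - 1)*(p + 3)*(p - 1)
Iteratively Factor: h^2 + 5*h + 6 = (h + 2)*(h + 3)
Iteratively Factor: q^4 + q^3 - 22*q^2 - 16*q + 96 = (q + 3)*(q^3 - 2*q^2 - 16*q + 32) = (q - 4)*(q + 3)*(q^2 + 2*q - 8) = (q - 4)*(q - 2)*(q + 3)*(q + 4)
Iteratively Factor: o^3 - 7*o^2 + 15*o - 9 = (o - 1)*(o^2 - 6*o + 9) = (o - 3)*(o - 1)*(o - 3)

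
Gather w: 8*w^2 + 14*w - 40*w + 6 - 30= 8*w^2 - 26*w - 24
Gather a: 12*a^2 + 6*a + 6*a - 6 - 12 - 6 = 12*a^2 + 12*a - 24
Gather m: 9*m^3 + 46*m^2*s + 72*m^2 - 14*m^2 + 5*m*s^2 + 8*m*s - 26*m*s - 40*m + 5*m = 9*m^3 + m^2*(46*s + 58) + m*(5*s^2 - 18*s - 35)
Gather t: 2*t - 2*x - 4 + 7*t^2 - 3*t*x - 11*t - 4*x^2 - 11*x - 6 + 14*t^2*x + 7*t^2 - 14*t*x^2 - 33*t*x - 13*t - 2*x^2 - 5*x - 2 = t^2*(14*x + 14) + t*(-14*x^2 - 36*x - 22) - 6*x^2 - 18*x - 12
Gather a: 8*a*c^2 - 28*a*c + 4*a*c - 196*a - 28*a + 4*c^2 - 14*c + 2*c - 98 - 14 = a*(8*c^2 - 24*c - 224) + 4*c^2 - 12*c - 112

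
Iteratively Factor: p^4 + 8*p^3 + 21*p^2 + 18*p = (p + 3)*(p^3 + 5*p^2 + 6*p) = p*(p + 3)*(p^2 + 5*p + 6) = p*(p + 3)^2*(p + 2)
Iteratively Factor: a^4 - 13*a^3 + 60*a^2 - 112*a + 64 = (a - 4)*(a^3 - 9*a^2 + 24*a - 16) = (a - 4)^2*(a^2 - 5*a + 4) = (a - 4)^3*(a - 1)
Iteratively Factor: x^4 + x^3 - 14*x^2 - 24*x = (x - 4)*(x^3 + 5*x^2 + 6*x) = x*(x - 4)*(x^2 + 5*x + 6) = x*(x - 4)*(x + 2)*(x + 3)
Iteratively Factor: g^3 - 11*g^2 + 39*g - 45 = (g - 5)*(g^2 - 6*g + 9) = (g - 5)*(g - 3)*(g - 3)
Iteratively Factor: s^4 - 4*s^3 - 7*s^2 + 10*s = (s - 1)*(s^3 - 3*s^2 - 10*s) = (s - 1)*(s + 2)*(s^2 - 5*s) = s*(s - 1)*(s + 2)*(s - 5)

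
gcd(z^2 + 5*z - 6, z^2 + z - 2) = z - 1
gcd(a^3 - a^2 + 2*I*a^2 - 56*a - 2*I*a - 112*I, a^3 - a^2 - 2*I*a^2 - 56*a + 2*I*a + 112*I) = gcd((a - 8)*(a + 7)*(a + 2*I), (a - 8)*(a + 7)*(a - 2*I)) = a^2 - a - 56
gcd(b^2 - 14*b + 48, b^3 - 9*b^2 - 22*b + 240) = b^2 - 14*b + 48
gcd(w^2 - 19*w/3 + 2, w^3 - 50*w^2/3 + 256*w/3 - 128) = w - 6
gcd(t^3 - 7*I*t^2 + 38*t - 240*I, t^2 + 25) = t - 5*I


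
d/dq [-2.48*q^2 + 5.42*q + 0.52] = 5.42 - 4.96*q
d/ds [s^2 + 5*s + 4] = 2*s + 5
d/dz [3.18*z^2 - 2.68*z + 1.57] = 6.36*z - 2.68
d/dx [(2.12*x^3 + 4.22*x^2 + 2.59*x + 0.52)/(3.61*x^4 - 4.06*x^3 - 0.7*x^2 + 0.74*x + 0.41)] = (-7.6532*x^6 - 30.4684*x^5 - 12.4005*x^4 + 16.6596*x^3 + 13.877*x^2 + 4.1884*x + 0.6771)/(13.0321*x^8 - 29.3132*x^7 + 11.4296*x^6 + 11.0268*x^5 - 2.5586*x^4 - 4.3652*x^3 - 0.0264*x^2 + 0.6068*x + 0.1681)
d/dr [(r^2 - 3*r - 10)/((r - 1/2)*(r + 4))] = 2*(13*r^2 + 32*r + 82)/(4*r^4 + 28*r^3 + 33*r^2 - 56*r + 16)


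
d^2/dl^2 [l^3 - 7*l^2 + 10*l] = 6*l - 14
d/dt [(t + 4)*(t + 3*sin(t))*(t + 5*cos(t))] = -(t + 4)*(t + 3*sin(t))*(5*sin(t) - 1) + (t + 4)*(t + 5*cos(t))*(3*cos(t) + 1) + (t + 3*sin(t))*(t + 5*cos(t))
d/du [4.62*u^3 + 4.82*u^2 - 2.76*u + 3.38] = 13.86*u^2 + 9.64*u - 2.76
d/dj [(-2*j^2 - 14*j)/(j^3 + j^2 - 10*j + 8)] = 2*(j^4 + 14*j^3 + 17*j^2 - 16*j - 56)/(j^6 + 2*j^5 - 19*j^4 - 4*j^3 + 116*j^2 - 160*j + 64)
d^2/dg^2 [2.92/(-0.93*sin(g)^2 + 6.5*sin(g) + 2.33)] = (-10.102032*sin(g)^4 + 52.9542*sin(g)^3 - 133.526344*sin(g)^2 - 61.685*sin(g) + 259.394696)/(-0.93*sin(g)^2 + 6.5*sin(g) + 2.33)^3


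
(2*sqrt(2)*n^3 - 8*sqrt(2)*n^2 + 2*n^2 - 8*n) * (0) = 0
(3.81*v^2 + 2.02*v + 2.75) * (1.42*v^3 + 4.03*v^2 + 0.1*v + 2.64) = 5.4102*v^5 + 18.2227*v^4 + 12.4266*v^3 + 21.3429*v^2 + 5.6078*v + 7.26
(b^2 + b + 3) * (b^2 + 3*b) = b^4 + 4*b^3 + 6*b^2 + 9*b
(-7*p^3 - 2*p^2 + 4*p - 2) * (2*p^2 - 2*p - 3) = -14*p^5 + 10*p^4 + 33*p^3 - 6*p^2 - 8*p + 6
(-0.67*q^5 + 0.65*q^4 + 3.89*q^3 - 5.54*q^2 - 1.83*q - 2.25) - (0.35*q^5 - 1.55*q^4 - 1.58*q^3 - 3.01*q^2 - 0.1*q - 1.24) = -1.02*q^5 + 2.2*q^4 + 5.47*q^3 - 2.53*q^2 - 1.73*q - 1.01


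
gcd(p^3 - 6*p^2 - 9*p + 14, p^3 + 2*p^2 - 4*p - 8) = p + 2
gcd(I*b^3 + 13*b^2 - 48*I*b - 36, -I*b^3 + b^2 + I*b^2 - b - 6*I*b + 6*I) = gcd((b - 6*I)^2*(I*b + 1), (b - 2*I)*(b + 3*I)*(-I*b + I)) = 1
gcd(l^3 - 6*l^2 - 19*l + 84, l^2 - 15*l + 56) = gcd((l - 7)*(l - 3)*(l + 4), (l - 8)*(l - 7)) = l - 7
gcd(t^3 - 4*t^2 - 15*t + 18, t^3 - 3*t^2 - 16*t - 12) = t - 6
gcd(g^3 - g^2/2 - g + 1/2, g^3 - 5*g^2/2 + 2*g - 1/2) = g^2 - 3*g/2 + 1/2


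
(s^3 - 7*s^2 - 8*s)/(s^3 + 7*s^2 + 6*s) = (s - 8)/(s + 6)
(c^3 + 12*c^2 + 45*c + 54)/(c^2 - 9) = (c^2 + 9*c + 18)/(c - 3)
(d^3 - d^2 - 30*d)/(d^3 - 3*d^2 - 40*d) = (d - 6)/(d - 8)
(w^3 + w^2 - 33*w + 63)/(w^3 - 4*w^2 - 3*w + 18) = (w + 7)/(w + 2)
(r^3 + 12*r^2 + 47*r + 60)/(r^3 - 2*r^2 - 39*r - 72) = (r^2 + 9*r + 20)/(r^2 - 5*r - 24)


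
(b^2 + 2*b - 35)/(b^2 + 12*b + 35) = (b - 5)/(b + 5)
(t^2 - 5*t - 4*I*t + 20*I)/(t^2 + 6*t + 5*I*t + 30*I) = (t^2 - t*(5 + 4*I) + 20*I)/(t^2 + t*(6 + 5*I) + 30*I)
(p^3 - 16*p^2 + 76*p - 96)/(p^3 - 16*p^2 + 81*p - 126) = (p^2 - 10*p + 16)/(p^2 - 10*p + 21)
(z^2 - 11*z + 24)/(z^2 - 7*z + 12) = (z - 8)/(z - 4)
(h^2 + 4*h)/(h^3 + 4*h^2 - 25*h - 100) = h/(h^2 - 25)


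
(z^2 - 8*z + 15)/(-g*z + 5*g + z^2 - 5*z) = (z - 3)/(-g + z)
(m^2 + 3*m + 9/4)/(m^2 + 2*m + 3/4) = (2*m + 3)/(2*m + 1)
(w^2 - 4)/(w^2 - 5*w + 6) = (w + 2)/(w - 3)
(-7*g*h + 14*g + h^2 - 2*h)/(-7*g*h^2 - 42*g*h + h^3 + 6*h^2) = (h - 2)/(h*(h + 6))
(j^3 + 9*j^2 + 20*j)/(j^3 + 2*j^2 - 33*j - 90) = j*(j + 4)/(j^2 - 3*j - 18)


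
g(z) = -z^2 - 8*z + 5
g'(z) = -2*z - 8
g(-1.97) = 16.88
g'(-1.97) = -4.06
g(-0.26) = 7.01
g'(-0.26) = -7.48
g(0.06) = 4.52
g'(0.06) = -8.12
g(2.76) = -24.70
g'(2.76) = -13.52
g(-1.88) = 16.51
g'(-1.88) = -4.24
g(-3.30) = 20.51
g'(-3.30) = -1.40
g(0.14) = 3.86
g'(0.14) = -8.28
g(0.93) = -3.30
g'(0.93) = -9.86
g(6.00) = -79.00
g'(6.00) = -20.00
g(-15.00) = -100.00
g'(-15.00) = 22.00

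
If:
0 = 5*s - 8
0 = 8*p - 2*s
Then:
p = 2/5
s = 8/5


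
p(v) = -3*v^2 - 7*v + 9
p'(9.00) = -61.00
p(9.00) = -297.00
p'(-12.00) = 65.00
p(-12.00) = -339.00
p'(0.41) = -9.46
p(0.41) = 5.63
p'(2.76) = -23.56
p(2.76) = -33.17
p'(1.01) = -13.06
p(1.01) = -1.13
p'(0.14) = -7.84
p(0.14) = 7.96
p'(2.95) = -24.70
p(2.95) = -37.76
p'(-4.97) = 22.82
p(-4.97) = -30.31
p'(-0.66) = -3.04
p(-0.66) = 12.31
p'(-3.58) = 14.48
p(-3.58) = -4.39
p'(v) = -6*v - 7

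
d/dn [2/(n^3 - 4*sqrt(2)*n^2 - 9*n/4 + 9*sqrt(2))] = 8*(-12*n^2 + 32*sqrt(2)*n + 9)/(4*n^3 - 16*sqrt(2)*n^2 - 9*n + 36*sqrt(2))^2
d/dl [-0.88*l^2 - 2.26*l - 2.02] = -1.76*l - 2.26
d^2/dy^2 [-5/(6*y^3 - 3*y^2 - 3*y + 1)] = 30*((6*y - 1)*(6*y^3 - 3*y^2 - 3*y + 1) - 3*(-6*y^2 + 2*y + 1)^2)/(6*y^3 - 3*y^2 - 3*y + 1)^3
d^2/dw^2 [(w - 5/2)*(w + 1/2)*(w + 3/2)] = 6*w - 1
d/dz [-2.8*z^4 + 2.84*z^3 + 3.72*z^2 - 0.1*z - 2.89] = -11.2*z^3 + 8.52*z^2 + 7.44*z - 0.1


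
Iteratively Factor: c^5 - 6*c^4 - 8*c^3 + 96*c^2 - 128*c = (c - 4)*(c^4 - 2*c^3 - 16*c^2 + 32*c) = (c - 4)*(c + 4)*(c^3 - 6*c^2 + 8*c) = (c - 4)^2*(c + 4)*(c^2 - 2*c) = (c - 4)^2*(c - 2)*(c + 4)*(c)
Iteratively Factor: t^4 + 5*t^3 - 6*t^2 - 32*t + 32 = (t + 4)*(t^3 + t^2 - 10*t + 8) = (t + 4)^2*(t^2 - 3*t + 2) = (t - 2)*(t + 4)^2*(t - 1)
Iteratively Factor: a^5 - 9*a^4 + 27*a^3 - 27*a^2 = (a - 3)*(a^4 - 6*a^3 + 9*a^2) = a*(a - 3)*(a^3 - 6*a^2 + 9*a) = a*(a - 3)^2*(a^2 - 3*a) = a^2*(a - 3)^2*(a - 3)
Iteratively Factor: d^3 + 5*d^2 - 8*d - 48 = (d + 4)*(d^2 + d - 12) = (d + 4)^2*(d - 3)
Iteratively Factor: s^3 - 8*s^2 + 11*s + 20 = (s - 5)*(s^2 - 3*s - 4) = (s - 5)*(s - 4)*(s + 1)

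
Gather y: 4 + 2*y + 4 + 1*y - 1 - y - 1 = 2*y + 6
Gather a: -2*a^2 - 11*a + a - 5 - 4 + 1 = -2*a^2 - 10*a - 8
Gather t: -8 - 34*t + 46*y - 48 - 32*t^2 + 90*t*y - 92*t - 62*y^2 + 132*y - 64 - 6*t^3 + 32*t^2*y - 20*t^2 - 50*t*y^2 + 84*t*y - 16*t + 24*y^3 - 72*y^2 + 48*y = -6*t^3 + t^2*(32*y - 52) + t*(-50*y^2 + 174*y - 142) + 24*y^3 - 134*y^2 + 226*y - 120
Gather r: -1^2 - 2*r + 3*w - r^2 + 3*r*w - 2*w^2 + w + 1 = -r^2 + r*(3*w - 2) - 2*w^2 + 4*w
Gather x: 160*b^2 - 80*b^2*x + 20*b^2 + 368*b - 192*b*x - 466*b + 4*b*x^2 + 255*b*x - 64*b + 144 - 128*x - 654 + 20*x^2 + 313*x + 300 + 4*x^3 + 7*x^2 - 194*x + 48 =180*b^2 - 162*b + 4*x^3 + x^2*(4*b + 27) + x*(-80*b^2 + 63*b - 9) - 162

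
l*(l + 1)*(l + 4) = l^3 + 5*l^2 + 4*l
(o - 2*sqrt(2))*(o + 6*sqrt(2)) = o^2 + 4*sqrt(2)*o - 24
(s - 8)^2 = s^2 - 16*s + 64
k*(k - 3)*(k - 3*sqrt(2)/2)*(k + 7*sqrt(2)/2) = k^4 - 3*k^3 + 2*sqrt(2)*k^3 - 21*k^2/2 - 6*sqrt(2)*k^2 + 63*k/2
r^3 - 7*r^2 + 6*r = r*(r - 6)*(r - 1)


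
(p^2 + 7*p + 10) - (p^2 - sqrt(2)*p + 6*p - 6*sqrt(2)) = p + sqrt(2)*p + 6*sqrt(2) + 10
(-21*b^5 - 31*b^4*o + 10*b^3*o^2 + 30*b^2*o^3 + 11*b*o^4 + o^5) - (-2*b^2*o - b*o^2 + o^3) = -21*b^5 - 31*b^4*o + 10*b^3*o^2 + 30*b^2*o^3 + 2*b^2*o + 11*b*o^4 + b*o^2 + o^5 - o^3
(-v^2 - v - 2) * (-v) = v^3 + v^2 + 2*v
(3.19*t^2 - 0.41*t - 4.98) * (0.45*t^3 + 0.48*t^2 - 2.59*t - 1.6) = 1.4355*t^5 + 1.3467*t^4 - 10.6999*t^3 - 6.4325*t^2 + 13.5542*t + 7.968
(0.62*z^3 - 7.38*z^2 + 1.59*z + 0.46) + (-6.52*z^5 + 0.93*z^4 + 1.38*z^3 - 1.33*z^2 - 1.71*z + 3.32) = -6.52*z^5 + 0.93*z^4 + 2.0*z^3 - 8.71*z^2 - 0.12*z + 3.78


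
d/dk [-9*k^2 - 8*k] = -18*k - 8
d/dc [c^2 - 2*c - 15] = 2*c - 2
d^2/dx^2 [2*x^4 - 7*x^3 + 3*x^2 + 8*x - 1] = 24*x^2 - 42*x + 6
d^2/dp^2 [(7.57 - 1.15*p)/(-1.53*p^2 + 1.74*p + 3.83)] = ((27.1662 - 10.557*p)*(-1.53*p^2 + 1.74*p + 3.83) - (1.15*p - 7.57)*(3.06*p - 1.74)*(6.12*p - 3.48))/(-1.53*p^2 + 1.74*p + 3.83)^3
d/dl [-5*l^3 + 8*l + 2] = 8 - 15*l^2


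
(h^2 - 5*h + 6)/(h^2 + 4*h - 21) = (h - 2)/(h + 7)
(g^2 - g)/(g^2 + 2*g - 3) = g/(g + 3)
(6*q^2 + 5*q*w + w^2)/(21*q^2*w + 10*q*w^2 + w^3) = (2*q + w)/(w*(7*q + w))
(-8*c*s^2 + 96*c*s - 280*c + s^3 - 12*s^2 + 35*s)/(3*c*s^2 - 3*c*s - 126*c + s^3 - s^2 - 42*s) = (-8*c*s + 40*c + s^2 - 5*s)/(3*c*s + 18*c + s^2 + 6*s)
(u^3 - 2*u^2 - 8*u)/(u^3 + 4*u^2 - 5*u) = (u^2 - 2*u - 8)/(u^2 + 4*u - 5)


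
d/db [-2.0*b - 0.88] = -2.00000000000000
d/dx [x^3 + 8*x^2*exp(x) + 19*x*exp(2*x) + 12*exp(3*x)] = 8*x^2*exp(x) + 3*x^2 + 38*x*exp(2*x) + 16*x*exp(x) + 36*exp(3*x) + 19*exp(2*x)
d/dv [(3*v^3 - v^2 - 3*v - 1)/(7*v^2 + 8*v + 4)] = (21*v^4 + 48*v^3 + 49*v^2 + 6*v - 4)/(49*v^4 + 112*v^3 + 120*v^2 + 64*v + 16)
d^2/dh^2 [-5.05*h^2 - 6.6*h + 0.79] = -10.1000000000000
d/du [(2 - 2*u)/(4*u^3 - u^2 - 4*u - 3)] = 2*(-4*u^3 + u^2 + 4*u - 2*(u - 1)*(-6*u^2 + u + 2) + 3)/(-4*u^3 + u^2 + 4*u + 3)^2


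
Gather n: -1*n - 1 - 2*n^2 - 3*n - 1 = -2*n^2 - 4*n - 2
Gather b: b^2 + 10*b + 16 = b^2 + 10*b + 16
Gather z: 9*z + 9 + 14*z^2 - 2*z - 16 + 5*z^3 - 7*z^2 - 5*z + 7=5*z^3 + 7*z^2 + 2*z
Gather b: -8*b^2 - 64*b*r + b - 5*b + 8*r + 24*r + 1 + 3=-8*b^2 + b*(-64*r - 4) + 32*r + 4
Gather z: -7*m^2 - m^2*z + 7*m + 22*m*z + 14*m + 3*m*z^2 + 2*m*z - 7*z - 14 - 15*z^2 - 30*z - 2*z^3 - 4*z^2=-7*m^2 + 21*m - 2*z^3 + z^2*(3*m - 19) + z*(-m^2 + 24*m - 37) - 14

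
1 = 1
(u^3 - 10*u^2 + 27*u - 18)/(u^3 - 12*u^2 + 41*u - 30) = (u - 3)/(u - 5)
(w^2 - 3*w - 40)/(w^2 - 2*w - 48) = (w + 5)/(w + 6)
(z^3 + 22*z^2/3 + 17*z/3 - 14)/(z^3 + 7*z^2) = (3*z^3 + 22*z^2 + 17*z - 42)/(3*z^2*(z + 7))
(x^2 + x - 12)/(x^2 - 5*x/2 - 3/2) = 2*(x + 4)/(2*x + 1)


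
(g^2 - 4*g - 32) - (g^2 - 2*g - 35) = 3 - 2*g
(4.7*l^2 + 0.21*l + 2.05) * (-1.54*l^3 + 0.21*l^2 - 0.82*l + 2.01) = -7.238*l^5 + 0.6636*l^4 - 6.9669*l^3 + 9.7053*l^2 - 1.2589*l + 4.1205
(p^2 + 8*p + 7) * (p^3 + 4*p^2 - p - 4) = p^5 + 12*p^4 + 38*p^3 + 16*p^2 - 39*p - 28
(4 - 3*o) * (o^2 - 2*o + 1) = -3*o^3 + 10*o^2 - 11*o + 4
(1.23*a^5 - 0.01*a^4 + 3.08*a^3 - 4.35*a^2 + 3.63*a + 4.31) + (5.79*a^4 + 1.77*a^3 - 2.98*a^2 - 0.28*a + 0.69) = 1.23*a^5 + 5.78*a^4 + 4.85*a^3 - 7.33*a^2 + 3.35*a + 5.0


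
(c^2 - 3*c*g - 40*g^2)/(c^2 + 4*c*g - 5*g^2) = (c - 8*g)/(c - g)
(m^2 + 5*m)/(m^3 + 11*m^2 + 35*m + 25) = m/(m^2 + 6*m + 5)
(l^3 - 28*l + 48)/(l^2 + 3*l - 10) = (l^2 + 2*l - 24)/(l + 5)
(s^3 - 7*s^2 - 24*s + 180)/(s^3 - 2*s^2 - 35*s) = (s^2 - 12*s + 36)/(s*(s - 7))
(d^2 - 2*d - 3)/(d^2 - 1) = (d - 3)/(d - 1)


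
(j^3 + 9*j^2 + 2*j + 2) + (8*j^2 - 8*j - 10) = j^3 + 17*j^2 - 6*j - 8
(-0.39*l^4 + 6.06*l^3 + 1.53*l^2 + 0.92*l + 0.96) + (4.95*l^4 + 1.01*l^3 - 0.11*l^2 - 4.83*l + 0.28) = 4.56*l^4 + 7.07*l^3 + 1.42*l^2 - 3.91*l + 1.24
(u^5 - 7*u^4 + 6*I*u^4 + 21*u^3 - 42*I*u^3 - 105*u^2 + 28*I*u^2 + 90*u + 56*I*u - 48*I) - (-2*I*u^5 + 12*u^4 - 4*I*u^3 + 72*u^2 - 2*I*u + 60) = u^5 + 2*I*u^5 - 19*u^4 + 6*I*u^4 + 21*u^3 - 38*I*u^3 - 177*u^2 + 28*I*u^2 + 90*u + 58*I*u - 60 - 48*I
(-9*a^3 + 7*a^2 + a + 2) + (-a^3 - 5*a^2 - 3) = -10*a^3 + 2*a^2 + a - 1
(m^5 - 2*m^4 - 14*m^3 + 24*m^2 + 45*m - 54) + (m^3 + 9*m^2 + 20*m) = m^5 - 2*m^4 - 13*m^3 + 33*m^2 + 65*m - 54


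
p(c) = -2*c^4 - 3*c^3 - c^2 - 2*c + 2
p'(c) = -8*c^3 - 9*c^2 - 2*c - 2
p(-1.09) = 4.05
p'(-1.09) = -0.15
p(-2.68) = -45.25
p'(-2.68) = 92.71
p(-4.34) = -472.48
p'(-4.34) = 491.13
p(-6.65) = -3057.94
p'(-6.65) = 1965.93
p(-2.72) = -49.06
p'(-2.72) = 97.84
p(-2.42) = -25.09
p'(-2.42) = 63.51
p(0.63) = -0.72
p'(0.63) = -8.83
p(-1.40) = 3.39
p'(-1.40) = 5.11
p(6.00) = -3286.00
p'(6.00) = -2066.00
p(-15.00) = -91318.00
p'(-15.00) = 25003.00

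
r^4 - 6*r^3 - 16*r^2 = r^2*(r - 8)*(r + 2)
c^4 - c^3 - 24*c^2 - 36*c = c*(c - 6)*(c + 2)*(c + 3)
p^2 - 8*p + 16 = (p - 4)^2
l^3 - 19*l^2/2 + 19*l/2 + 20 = (l - 8)*(l - 5/2)*(l + 1)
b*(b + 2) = b^2 + 2*b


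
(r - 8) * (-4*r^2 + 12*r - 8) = -4*r^3 + 44*r^2 - 104*r + 64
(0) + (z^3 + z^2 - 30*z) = z^3 + z^2 - 30*z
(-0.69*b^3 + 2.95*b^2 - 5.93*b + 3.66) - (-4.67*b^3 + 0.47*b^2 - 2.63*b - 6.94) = 3.98*b^3 + 2.48*b^2 - 3.3*b + 10.6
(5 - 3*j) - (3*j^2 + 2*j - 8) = -3*j^2 - 5*j + 13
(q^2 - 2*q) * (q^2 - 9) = q^4 - 2*q^3 - 9*q^2 + 18*q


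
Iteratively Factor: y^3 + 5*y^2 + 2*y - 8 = (y + 2)*(y^2 + 3*y - 4) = (y + 2)*(y + 4)*(y - 1)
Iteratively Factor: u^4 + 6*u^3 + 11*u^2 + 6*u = (u + 1)*(u^3 + 5*u^2 + 6*u) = u*(u + 1)*(u^2 + 5*u + 6) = u*(u + 1)*(u + 3)*(u + 2)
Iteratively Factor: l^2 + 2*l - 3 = (l - 1)*(l + 3)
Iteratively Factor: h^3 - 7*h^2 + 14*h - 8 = (h - 2)*(h^2 - 5*h + 4) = (h - 2)*(h - 1)*(h - 4)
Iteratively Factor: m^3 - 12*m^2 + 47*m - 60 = (m - 3)*(m^2 - 9*m + 20) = (m - 4)*(m - 3)*(m - 5)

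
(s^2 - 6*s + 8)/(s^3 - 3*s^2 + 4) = (s - 4)/(s^2 - s - 2)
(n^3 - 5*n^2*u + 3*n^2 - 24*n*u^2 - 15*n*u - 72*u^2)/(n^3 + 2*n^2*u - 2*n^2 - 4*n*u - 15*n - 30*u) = (n^2 - 5*n*u - 24*u^2)/(n^2 + 2*n*u - 5*n - 10*u)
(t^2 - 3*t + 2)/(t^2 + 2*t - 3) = (t - 2)/(t + 3)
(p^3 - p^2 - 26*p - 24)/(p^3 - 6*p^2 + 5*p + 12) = (p^2 - 2*p - 24)/(p^2 - 7*p + 12)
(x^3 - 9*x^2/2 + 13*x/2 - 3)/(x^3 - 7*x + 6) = (x - 3/2)/(x + 3)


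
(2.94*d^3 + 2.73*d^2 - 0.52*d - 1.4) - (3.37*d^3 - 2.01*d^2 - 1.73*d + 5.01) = -0.43*d^3 + 4.74*d^2 + 1.21*d - 6.41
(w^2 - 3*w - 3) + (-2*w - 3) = w^2 - 5*w - 6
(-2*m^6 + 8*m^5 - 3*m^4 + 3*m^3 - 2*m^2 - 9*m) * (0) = 0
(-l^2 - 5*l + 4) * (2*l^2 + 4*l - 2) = -2*l^4 - 14*l^3 - 10*l^2 + 26*l - 8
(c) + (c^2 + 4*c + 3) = c^2 + 5*c + 3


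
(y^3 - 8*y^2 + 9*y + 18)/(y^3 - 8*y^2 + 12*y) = (y^2 - 2*y - 3)/(y*(y - 2))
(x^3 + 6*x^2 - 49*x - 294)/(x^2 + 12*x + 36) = (x^2 - 49)/(x + 6)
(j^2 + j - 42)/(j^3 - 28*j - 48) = (j + 7)/(j^2 + 6*j + 8)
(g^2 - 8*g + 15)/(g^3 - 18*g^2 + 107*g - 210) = (g - 3)/(g^2 - 13*g + 42)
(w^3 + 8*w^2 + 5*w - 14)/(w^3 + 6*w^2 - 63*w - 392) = (w^2 + w - 2)/(w^2 - w - 56)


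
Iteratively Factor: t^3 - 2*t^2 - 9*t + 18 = (t - 3)*(t^2 + t - 6) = (t - 3)*(t + 3)*(t - 2)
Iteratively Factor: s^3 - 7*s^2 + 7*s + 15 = (s - 3)*(s^2 - 4*s - 5) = (s - 3)*(s + 1)*(s - 5)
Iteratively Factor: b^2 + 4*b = (b + 4)*(b)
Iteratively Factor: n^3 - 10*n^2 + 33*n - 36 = (n - 4)*(n^2 - 6*n + 9) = (n - 4)*(n - 3)*(n - 3)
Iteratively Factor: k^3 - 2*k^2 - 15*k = (k + 3)*(k^2 - 5*k) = (k - 5)*(k + 3)*(k)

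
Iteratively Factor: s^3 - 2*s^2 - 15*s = (s)*(s^2 - 2*s - 15) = s*(s - 5)*(s + 3)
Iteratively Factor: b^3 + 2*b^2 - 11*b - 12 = (b + 4)*(b^2 - 2*b - 3) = (b - 3)*(b + 4)*(b + 1)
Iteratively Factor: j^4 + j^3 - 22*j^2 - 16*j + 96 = (j + 4)*(j^3 - 3*j^2 - 10*j + 24) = (j - 4)*(j + 4)*(j^2 + j - 6) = (j - 4)*(j + 3)*(j + 4)*(j - 2)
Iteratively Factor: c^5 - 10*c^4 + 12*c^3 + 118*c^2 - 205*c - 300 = (c - 5)*(c^4 - 5*c^3 - 13*c^2 + 53*c + 60) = (c - 5)*(c - 4)*(c^3 - c^2 - 17*c - 15) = (c - 5)*(c - 4)*(c + 3)*(c^2 - 4*c - 5) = (c - 5)*(c - 4)*(c + 1)*(c + 3)*(c - 5)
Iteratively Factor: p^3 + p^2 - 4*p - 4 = (p - 2)*(p^2 + 3*p + 2) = (p - 2)*(p + 2)*(p + 1)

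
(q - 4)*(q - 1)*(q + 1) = q^3 - 4*q^2 - q + 4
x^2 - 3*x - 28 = (x - 7)*(x + 4)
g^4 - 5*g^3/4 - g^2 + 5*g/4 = g*(g - 5/4)*(g - 1)*(g + 1)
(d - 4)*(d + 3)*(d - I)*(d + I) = d^4 - d^3 - 11*d^2 - d - 12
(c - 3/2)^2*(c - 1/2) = c^3 - 7*c^2/2 + 15*c/4 - 9/8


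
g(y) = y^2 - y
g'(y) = 2*y - 1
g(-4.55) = 25.25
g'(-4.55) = -10.10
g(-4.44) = 24.15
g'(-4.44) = -9.88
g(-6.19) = 44.51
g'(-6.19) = -13.38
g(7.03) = 42.39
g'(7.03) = 13.06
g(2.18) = 2.57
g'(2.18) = 3.36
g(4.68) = 17.22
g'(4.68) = 8.36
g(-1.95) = 5.75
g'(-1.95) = -4.90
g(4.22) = 13.59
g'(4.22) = 7.44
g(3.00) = 6.00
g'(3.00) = 5.00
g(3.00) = 6.00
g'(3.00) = 5.00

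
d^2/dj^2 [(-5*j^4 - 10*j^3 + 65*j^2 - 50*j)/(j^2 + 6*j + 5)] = 10*(-j^3 - 3*j^2 - 3*j + 5)/(j^3 + 3*j^2 + 3*j + 1)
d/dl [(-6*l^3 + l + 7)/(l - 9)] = 2*(-6*l^3 + 81*l^2 - 8)/(l^2 - 18*l + 81)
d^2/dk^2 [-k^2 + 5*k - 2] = -2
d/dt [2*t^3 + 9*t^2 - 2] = 6*t*(t + 3)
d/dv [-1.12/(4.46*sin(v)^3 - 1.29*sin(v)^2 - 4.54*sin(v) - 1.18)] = (14.9856*sin(v)^2 - 2.8896*sin(v) - 5.0848)*cos(v)/(-4.46*sin(v)^3 + 1.29*sin(v)^2 + 4.54*sin(v) + 1.18)^2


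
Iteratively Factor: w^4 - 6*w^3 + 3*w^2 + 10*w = (w - 5)*(w^3 - w^2 - 2*w) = w*(w - 5)*(w^2 - w - 2) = w*(w - 5)*(w - 2)*(w + 1)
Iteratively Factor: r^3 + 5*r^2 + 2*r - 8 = (r + 4)*(r^2 + r - 2) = (r + 2)*(r + 4)*(r - 1)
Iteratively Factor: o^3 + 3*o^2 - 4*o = (o + 4)*(o^2 - o) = (o - 1)*(o + 4)*(o)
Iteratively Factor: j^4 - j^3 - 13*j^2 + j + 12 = (j + 1)*(j^3 - 2*j^2 - 11*j + 12) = (j + 1)*(j + 3)*(j^2 - 5*j + 4) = (j - 4)*(j + 1)*(j + 3)*(j - 1)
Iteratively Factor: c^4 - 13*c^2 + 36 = (c + 2)*(c^3 - 2*c^2 - 9*c + 18) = (c + 2)*(c + 3)*(c^2 - 5*c + 6) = (c - 3)*(c + 2)*(c + 3)*(c - 2)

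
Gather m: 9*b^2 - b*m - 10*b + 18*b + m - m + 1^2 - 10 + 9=9*b^2 - b*m + 8*b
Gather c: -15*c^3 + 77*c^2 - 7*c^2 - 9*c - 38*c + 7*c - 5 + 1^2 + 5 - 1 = -15*c^3 + 70*c^2 - 40*c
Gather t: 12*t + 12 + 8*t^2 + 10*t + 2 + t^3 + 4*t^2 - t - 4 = t^3 + 12*t^2 + 21*t + 10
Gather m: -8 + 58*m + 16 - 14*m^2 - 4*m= -14*m^2 + 54*m + 8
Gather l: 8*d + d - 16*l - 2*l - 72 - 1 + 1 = 9*d - 18*l - 72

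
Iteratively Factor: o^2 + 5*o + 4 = (o + 4)*(o + 1)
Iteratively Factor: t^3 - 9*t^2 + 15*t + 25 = (t - 5)*(t^2 - 4*t - 5) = (t - 5)*(t + 1)*(t - 5)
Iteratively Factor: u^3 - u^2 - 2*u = (u + 1)*(u^2 - 2*u) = u*(u + 1)*(u - 2)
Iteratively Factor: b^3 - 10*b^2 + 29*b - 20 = (b - 5)*(b^2 - 5*b + 4) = (b - 5)*(b - 1)*(b - 4)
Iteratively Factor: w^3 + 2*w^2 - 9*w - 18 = (w + 2)*(w^2 - 9) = (w - 3)*(w + 2)*(w + 3)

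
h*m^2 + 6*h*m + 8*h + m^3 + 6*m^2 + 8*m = (h + m)*(m + 2)*(m + 4)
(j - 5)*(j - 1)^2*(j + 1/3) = j^4 - 20*j^3/3 + 26*j^2/3 - 4*j/3 - 5/3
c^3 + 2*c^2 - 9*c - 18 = (c - 3)*(c + 2)*(c + 3)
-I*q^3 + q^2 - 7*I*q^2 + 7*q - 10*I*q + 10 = (q + 2)*(q + 5)*(-I*q + 1)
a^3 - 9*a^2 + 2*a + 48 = (a - 8)*(a - 3)*(a + 2)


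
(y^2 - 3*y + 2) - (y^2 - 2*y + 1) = 1 - y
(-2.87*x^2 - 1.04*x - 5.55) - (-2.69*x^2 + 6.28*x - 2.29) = -0.18*x^2 - 7.32*x - 3.26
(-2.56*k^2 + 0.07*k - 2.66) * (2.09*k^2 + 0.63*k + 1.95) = -5.3504*k^4 - 1.4665*k^3 - 10.5073*k^2 - 1.5393*k - 5.187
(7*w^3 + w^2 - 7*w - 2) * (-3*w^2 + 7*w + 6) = -21*w^5 + 46*w^4 + 70*w^3 - 37*w^2 - 56*w - 12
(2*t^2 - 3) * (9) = 18*t^2 - 27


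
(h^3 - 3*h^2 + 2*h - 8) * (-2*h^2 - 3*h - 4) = -2*h^5 + 3*h^4 + h^3 + 22*h^2 + 16*h + 32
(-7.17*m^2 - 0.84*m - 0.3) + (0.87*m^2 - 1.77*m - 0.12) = -6.3*m^2 - 2.61*m - 0.42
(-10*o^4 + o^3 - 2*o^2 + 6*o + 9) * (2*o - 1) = -20*o^5 + 12*o^4 - 5*o^3 + 14*o^2 + 12*o - 9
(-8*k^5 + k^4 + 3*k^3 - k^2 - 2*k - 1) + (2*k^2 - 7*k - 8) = -8*k^5 + k^4 + 3*k^3 + k^2 - 9*k - 9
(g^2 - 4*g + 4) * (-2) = -2*g^2 + 8*g - 8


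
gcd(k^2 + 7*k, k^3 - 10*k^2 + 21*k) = k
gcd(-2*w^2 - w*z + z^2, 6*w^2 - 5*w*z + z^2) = -2*w + z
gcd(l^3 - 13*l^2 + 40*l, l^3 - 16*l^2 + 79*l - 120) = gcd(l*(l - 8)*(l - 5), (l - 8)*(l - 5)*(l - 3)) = l^2 - 13*l + 40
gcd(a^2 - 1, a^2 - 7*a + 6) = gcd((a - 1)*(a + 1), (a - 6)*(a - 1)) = a - 1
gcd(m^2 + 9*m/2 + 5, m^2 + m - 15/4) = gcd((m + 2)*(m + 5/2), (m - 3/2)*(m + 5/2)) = m + 5/2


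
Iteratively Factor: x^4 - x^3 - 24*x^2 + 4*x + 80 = (x - 2)*(x^3 + x^2 - 22*x - 40) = (x - 2)*(x + 2)*(x^2 - x - 20) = (x - 2)*(x + 2)*(x + 4)*(x - 5)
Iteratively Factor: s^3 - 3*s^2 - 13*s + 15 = (s - 1)*(s^2 - 2*s - 15) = (s - 5)*(s - 1)*(s + 3)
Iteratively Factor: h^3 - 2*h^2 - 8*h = (h)*(h^2 - 2*h - 8) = h*(h + 2)*(h - 4)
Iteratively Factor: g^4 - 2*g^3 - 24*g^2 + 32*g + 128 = (g - 4)*(g^3 + 2*g^2 - 16*g - 32) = (g - 4)*(g + 4)*(g^2 - 2*g - 8) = (g - 4)^2*(g + 4)*(g + 2)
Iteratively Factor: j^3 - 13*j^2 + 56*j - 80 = (j - 4)*(j^2 - 9*j + 20) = (j - 5)*(j - 4)*(j - 4)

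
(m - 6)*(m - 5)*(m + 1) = m^3 - 10*m^2 + 19*m + 30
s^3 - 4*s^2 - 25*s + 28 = (s - 7)*(s - 1)*(s + 4)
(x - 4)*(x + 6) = x^2 + 2*x - 24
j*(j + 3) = j^2 + 3*j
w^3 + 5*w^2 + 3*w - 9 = (w - 1)*(w + 3)^2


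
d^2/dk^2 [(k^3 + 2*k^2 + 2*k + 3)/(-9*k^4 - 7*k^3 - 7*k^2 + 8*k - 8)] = 2*(-81*k^9 - 486*k^8 - 1161*k^7 - 3865*k^6 - 3675*k^5 - 1581*k^4 + 1150*k^3 + 2559*k^2 + 1152*k - 280)/(729*k^12 + 1701*k^11 + 3024*k^10 + 1045*k^9 + 1272*k^8 - 147*k^7 + 3919*k^6 - 936*k^5 + 1560*k^4 - 1856*k^3 + 2880*k^2 - 1536*k + 512)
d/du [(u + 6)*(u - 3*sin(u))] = u - (u + 6)*(3*cos(u) - 1) - 3*sin(u)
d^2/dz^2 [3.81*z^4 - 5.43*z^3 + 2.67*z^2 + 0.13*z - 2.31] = 45.72*z^2 - 32.58*z + 5.34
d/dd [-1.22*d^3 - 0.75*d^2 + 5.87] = d*(-3.66*d - 1.5)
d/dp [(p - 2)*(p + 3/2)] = 2*p - 1/2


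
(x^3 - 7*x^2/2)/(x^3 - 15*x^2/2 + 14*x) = x/(x - 4)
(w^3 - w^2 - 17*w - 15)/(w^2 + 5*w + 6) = (w^2 - 4*w - 5)/(w + 2)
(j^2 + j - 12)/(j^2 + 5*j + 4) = (j - 3)/(j + 1)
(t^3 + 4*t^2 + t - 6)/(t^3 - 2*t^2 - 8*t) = (t^2 + 2*t - 3)/(t*(t - 4))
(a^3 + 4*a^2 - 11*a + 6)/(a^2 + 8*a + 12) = (a^2 - 2*a + 1)/(a + 2)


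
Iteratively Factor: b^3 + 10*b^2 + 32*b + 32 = (b + 4)*(b^2 + 6*b + 8) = (b + 2)*(b + 4)*(b + 4)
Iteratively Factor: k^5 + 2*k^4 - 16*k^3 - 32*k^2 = (k)*(k^4 + 2*k^3 - 16*k^2 - 32*k) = k^2*(k^3 + 2*k^2 - 16*k - 32) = k^2*(k - 4)*(k^2 + 6*k + 8) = k^2*(k - 4)*(k + 2)*(k + 4)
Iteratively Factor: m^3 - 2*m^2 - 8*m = (m)*(m^2 - 2*m - 8) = m*(m + 2)*(m - 4)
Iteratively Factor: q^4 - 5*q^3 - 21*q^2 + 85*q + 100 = (q + 4)*(q^3 - 9*q^2 + 15*q + 25) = (q - 5)*(q + 4)*(q^2 - 4*q - 5) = (q - 5)*(q + 1)*(q + 4)*(q - 5)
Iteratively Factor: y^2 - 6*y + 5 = (y - 1)*(y - 5)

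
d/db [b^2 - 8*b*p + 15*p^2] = 2*b - 8*p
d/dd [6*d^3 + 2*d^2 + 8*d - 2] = 18*d^2 + 4*d + 8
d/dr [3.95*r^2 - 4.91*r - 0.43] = 7.9*r - 4.91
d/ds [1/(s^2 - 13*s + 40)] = (13 - 2*s)/(s^2 - 13*s + 40)^2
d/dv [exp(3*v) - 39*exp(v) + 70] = 3*(exp(2*v) - 13)*exp(v)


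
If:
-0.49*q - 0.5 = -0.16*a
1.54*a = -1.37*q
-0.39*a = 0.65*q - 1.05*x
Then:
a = 0.70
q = -0.79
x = -0.23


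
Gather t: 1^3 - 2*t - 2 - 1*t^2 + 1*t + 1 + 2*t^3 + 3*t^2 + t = 2*t^3 + 2*t^2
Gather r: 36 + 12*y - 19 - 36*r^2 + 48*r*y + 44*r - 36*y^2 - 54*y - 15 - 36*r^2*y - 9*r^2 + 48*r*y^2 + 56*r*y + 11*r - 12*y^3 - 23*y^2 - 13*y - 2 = r^2*(-36*y - 45) + r*(48*y^2 + 104*y + 55) - 12*y^3 - 59*y^2 - 55*y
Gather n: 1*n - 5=n - 5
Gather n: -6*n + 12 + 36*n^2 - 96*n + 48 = 36*n^2 - 102*n + 60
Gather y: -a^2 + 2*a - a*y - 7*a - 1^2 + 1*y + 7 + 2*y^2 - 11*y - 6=-a^2 - 5*a + 2*y^2 + y*(-a - 10)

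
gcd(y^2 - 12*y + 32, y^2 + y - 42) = 1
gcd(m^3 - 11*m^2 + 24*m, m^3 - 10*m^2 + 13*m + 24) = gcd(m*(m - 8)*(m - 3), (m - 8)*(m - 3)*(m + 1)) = m^2 - 11*m + 24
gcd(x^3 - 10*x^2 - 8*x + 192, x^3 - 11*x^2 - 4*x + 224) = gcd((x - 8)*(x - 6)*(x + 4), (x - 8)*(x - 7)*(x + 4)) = x^2 - 4*x - 32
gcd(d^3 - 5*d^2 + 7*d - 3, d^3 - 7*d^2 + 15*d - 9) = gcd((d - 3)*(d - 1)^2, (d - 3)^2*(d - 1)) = d^2 - 4*d + 3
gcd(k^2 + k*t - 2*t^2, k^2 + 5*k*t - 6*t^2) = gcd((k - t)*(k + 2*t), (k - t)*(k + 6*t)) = -k + t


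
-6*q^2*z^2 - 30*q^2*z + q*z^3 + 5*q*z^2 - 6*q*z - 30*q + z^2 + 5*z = (-6*q + z)*(z + 5)*(q*z + 1)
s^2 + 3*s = s*(s + 3)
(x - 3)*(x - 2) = x^2 - 5*x + 6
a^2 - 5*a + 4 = (a - 4)*(a - 1)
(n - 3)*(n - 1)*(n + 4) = n^3 - 13*n + 12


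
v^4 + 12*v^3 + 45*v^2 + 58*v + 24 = (v + 1)^2*(v + 4)*(v + 6)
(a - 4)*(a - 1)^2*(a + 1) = a^4 - 5*a^3 + 3*a^2 + 5*a - 4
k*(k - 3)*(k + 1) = k^3 - 2*k^2 - 3*k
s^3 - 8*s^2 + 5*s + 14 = (s - 7)*(s - 2)*(s + 1)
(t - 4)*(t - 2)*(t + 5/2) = t^3 - 7*t^2/2 - 7*t + 20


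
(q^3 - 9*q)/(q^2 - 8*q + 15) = q*(q + 3)/(q - 5)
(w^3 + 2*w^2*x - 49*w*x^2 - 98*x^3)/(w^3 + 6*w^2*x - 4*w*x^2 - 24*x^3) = (-w^2 + 49*x^2)/(-w^2 - 4*w*x + 12*x^2)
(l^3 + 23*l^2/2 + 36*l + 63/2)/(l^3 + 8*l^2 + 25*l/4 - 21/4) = 2*(l + 3)/(2*l - 1)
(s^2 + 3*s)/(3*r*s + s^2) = (s + 3)/(3*r + s)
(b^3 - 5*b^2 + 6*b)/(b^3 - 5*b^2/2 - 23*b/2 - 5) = 2*b*(-b^2 + 5*b - 6)/(-2*b^3 + 5*b^2 + 23*b + 10)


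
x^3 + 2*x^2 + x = x*(x + 1)^2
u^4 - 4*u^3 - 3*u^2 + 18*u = u*(u - 3)^2*(u + 2)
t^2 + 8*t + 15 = (t + 3)*(t + 5)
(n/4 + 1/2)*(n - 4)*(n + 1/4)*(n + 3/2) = n^4/4 - n^3/16 - 89*n^2/32 - 59*n/16 - 3/4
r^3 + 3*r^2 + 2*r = r*(r + 1)*(r + 2)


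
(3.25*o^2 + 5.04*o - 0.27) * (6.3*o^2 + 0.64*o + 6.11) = 20.475*o^4 + 33.832*o^3 + 21.3821*o^2 + 30.6216*o - 1.6497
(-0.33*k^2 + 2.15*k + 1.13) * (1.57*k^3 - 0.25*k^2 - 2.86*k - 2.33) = -0.5181*k^5 + 3.458*k^4 + 2.1804*k^3 - 5.6626*k^2 - 8.2413*k - 2.6329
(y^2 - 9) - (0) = y^2 - 9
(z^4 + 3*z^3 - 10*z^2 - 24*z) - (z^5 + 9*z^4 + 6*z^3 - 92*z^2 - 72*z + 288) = -z^5 - 8*z^4 - 3*z^3 + 82*z^2 + 48*z - 288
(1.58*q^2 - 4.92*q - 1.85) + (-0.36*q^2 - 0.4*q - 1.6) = 1.22*q^2 - 5.32*q - 3.45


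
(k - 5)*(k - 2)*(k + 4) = k^3 - 3*k^2 - 18*k + 40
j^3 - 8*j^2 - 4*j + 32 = (j - 8)*(j - 2)*(j + 2)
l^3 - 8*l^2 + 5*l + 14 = (l - 7)*(l - 2)*(l + 1)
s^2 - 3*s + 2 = (s - 2)*(s - 1)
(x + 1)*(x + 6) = x^2 + 7*x + 6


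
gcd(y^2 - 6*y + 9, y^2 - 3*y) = y - 3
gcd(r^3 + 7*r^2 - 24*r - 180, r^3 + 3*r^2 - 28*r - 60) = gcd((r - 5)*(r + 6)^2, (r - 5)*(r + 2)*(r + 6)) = r^2 + r - 30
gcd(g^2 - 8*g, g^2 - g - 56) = g - 8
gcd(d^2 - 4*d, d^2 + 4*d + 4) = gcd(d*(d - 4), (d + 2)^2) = 1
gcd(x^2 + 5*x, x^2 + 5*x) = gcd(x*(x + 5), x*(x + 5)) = x^2 + 5*x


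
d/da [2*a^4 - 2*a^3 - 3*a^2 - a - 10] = 8*a^3 - 6*a^2 - 6*a - 1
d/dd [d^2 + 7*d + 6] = 2*d + 7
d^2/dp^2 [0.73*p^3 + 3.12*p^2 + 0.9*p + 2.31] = 4.38*p + 6.24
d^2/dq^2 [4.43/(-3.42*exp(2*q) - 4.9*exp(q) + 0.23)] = (-4.43*(6.84*exp(q) + 4.9)*(13.68*exp(q) + 9.8)*exp(q) + (60.6024*exp(q) + 21.707)*(3.42*exp(2*q) + 4.9*exp(q) - 0.23))*exp(q)/(3.42*exp(2*q) + 4.9*exp(q) - 0.23)^3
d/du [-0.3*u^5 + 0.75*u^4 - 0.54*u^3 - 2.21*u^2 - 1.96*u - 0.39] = -1.5*u^4 + 3.0*u^3 - 1.62*u^2 - 4.42*u - 1.96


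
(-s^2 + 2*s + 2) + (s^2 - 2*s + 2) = 4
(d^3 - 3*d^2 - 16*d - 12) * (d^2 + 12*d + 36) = d^5 + 9*d^4 - 16*d^3 - 312*d^2 - 720*d - 432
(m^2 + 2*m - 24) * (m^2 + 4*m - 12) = m^4 + 6*m^3 - 28*m^2 - 120*m + 288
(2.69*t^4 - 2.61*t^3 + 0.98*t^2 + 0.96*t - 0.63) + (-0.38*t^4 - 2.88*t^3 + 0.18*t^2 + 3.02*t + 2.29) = 2.31*t^4 - 5.49*t^3 + 1.16*t^2 + 3.98*t + 1.66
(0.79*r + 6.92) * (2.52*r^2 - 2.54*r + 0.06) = 1.9908*r^3 + 15.4318*r^2 - 17.5294*r + 0.4152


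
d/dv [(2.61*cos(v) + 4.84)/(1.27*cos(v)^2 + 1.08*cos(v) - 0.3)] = (3.3147*cos(v)^2 + 12.2936*cos(v) + 6.0102)*sin(v)/(1.6129*cos(v)^4 + 2.7432*cos(v)^3 + 0.4044*cos(v)^2 - 0.648*cos(v) + 0.09)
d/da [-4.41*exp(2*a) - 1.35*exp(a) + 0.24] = (-8.82*exp(a) - 1.35)*exp(a)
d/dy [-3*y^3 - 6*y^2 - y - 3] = -9*y^2 - 12*y - 1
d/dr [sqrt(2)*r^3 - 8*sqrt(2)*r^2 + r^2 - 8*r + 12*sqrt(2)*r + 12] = 3*sqrt(2)*r^2 - 16*sqrt(2)*r + 2*r - 8 + 12*sqrt(2)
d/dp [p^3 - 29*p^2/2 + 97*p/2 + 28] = 3*p^2 - 29*p + 97/2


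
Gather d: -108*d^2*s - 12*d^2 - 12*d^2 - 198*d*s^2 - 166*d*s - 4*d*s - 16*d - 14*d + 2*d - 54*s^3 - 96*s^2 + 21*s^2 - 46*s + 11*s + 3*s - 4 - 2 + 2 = d^2*(-108*s - 24) + d*(-198*s^2 - 170*s - 28) - 54*s^3 - 75*s^2 - 32*s - 4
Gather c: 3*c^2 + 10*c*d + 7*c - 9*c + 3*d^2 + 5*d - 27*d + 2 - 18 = 3*c^2 + c*(10*d - 2) + 3*d^2 - 22*d - 16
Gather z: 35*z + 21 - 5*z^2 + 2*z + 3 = -5*z^2 + 37*z + 24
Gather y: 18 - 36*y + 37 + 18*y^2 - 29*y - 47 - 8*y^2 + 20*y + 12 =10*y^2 - 45*y + 20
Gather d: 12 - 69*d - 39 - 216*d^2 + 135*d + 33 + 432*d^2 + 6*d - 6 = 216*d^2 + 72*d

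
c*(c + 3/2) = c^2 + 3*c/2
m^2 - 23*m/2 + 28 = (m - 8)*(m - 7/2)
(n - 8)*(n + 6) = n^2 - 2*n - 48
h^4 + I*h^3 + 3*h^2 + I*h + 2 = (h - I)^2*(h + I)*(h + 2*I)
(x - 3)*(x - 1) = x^2 - 4*x + 3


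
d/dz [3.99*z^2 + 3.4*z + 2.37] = 7.98*z + 3.4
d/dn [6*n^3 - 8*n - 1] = 18*n^2 - 8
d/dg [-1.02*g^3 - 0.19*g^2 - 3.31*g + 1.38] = -3.06*g^2 - 0.38*g - 3.31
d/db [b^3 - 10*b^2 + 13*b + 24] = 3*b^2 - 20*b + 13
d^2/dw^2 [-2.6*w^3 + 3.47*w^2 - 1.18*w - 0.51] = 6.94 - 15.6*w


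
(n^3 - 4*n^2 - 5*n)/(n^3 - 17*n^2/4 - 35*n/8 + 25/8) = 8*n*(n + 1)/(8*n^2 + 6*n - 5)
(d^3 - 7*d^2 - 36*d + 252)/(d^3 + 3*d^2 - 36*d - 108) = (d - 7)/(d + 3)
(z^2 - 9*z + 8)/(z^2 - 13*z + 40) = (z - 1)/(z - 5)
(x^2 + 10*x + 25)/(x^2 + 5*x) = (x + 5)/x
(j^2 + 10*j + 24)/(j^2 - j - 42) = (j + 4)/(j - 7)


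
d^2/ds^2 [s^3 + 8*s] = 6*s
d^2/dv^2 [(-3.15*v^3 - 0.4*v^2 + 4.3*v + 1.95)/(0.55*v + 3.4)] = (-1.90575*v^3 - 35.343*v^2 - 218.484*v - 24.15025)/(0.166375*v^3 + 3.0855*v^2 + 19.074*v + 39.304)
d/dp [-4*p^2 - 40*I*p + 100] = -8*p - 40*I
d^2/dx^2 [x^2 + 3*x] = 2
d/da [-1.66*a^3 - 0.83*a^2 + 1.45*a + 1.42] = -4.98*a^2 - 1.66*a + 1.45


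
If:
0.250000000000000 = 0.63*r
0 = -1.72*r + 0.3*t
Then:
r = 0.40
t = 2.28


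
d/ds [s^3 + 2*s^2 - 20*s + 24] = 3*s^2 + 4*s - 20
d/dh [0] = 0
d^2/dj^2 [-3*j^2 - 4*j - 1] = -6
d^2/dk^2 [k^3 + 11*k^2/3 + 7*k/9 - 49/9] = 6*k + 22/3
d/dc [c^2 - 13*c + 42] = 2*c - 13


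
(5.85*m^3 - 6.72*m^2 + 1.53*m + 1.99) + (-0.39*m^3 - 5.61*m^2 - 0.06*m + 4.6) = 5.46*m^3 - 12.33*m^2 + 1.47*m + 6.59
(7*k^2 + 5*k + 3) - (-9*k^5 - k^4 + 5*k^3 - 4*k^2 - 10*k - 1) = 9*k^5 + k^4 - 5*k^3 + 11*k^2 + 15*k + 4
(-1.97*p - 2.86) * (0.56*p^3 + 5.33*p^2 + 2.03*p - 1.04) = -1.1032*p^4 - 12.1017*p^3 - 19.2429*p^2 - 3.757*p + 2.9744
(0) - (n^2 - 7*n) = -n^2 + 7*n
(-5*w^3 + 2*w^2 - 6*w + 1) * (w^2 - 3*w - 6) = -5*w^5 + 17*w^4 + 18*w^3 + 7*w^2 + 33*w - 6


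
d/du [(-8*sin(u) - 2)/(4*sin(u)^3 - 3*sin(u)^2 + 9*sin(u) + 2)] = 2*(32*sin(u)^3 - 6*sin(u) + 1)*cos(u)/(4*sin(u)^3 - 3*sin(u)^2 + 9*sin(u) + 2)^2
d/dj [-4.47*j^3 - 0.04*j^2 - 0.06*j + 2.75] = -13.41*j^2 - 0.08*j - 0.06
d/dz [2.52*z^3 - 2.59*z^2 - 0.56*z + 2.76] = 7.56*z^2 - 5.18*z - 0.56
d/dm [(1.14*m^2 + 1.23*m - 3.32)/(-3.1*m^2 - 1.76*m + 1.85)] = (1.8066*m^2 - 16.366*m - 3.5677)/(9.61*m^4 + 10.912*m^3 - 8.3724*m^2 - 6.512*m + 3.4225)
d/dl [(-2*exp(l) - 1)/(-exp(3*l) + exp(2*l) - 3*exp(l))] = (-4*exp(3*l) - exp(2*l) + 2*exp(l) - 3)*exp(-l)/(exp(4*l) - 2*exp(3*l) + 7*exp(2*l) - 6*exp(l) + 9)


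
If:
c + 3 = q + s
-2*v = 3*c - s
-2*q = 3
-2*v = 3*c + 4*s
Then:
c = -9/2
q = -3/2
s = 0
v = 27/4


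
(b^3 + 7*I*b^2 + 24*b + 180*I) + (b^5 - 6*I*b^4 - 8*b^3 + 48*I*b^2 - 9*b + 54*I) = b^5 - 6*I*b^4 - 7*b^3 + 55*I*b^2 + 15*b + 234*I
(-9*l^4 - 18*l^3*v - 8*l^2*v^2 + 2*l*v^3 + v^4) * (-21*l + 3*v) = 189*l^5 + 351*l^4*v + 114*l^3*v^2 - 66*l^2*v^3 - 15*l*v^4 + 3*v^5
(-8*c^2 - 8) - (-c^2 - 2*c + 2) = -7*c^2 + 2*c - 10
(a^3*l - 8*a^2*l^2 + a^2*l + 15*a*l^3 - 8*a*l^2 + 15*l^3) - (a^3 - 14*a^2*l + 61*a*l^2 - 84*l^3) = a^3*l - a^3 - 8*a^2*l^2 + 15*a^2*l + 15*a*l^3 - 69*a*l^2 + 99*l^3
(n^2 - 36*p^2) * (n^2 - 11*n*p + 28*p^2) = n^4 - 11*n^3*p - 8*n^2*p^2 + 396*n*p^3 - 1008*p^4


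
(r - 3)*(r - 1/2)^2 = r^3 - 4*r^2 + 13*r/4 - 3/4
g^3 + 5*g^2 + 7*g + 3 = (g + 1)^2*(g + 3)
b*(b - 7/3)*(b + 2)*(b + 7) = b^4 + 20*b^3/3 - 7*b^2 - 98*b/3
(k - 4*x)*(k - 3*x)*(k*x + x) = k^3*x - 7*k^2*x^2 + k^2*x + 12*k*x^3 - 7*k*x^2 + 12*x^3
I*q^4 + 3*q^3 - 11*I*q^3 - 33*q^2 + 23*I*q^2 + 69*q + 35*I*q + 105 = (q - 7)*(q - 5)*(q - 3*I)*(I*q + I)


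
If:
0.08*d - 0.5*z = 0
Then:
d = 6.25*z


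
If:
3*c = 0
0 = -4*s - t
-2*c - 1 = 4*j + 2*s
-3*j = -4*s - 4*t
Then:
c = 0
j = -2/7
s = 1/14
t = -2/7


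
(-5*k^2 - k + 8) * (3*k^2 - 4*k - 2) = -15*k^4 + 17*k^3 + 38*k^2 - 30*k - 16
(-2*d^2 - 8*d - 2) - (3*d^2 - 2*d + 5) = -5*d^2 - 6*d - 7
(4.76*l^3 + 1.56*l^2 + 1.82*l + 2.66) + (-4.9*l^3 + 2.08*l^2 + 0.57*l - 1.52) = -0.140000000000001*l^3 + 3.64*l^2 + 2.39*l + 1.14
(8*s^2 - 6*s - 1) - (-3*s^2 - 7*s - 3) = 11*s^2 + s + 2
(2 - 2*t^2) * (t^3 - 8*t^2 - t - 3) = -2*t^5 + 16*t^4 + 4*t^3 - 10*t^2 - 2*t - 6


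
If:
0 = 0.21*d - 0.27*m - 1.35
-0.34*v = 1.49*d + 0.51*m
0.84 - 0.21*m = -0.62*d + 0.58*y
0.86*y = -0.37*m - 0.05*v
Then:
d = -1.93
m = -6.50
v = 18.21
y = 1.74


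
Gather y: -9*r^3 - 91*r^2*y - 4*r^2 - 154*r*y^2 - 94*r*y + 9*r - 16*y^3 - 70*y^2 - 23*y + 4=-9*r^3 - 4*r^2 + 9*r - 16*y^3 + y^2*(-154*r - 70) + y*(-91*r^2 - 94*r - 23) + 4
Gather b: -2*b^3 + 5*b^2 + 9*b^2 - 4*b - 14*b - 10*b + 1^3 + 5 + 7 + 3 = -2*b^3 + 14*b^2 - 28*b + 16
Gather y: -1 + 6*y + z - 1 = 6*y + z - 2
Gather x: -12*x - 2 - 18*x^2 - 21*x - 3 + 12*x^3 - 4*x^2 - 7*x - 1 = 12*x^3 - 22*x^2 - 40*x - 6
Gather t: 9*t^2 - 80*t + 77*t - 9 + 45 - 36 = 9*t^2 - 3*t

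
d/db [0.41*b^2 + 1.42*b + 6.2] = 0.82*b + 1.42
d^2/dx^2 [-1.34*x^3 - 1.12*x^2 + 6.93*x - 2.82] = -8.04*x - 2.24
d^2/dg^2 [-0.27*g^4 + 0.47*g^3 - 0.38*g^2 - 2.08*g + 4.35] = -3.24*g^2 + 2.82*g - 0.76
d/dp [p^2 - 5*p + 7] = 2*p - 5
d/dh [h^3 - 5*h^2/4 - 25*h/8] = 3*h^2 - 5*h/2 - 25/8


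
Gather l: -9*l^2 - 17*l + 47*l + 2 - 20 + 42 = -9*l^2 + 30*l + 24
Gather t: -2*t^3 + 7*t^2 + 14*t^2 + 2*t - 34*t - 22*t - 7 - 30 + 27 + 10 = -2*t^3 + 21*t^2 - 54*t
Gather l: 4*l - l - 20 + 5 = 3*l - 15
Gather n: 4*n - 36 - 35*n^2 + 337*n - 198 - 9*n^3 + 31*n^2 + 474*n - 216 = -9*n^3 - 4*n^2 + 815*n - 450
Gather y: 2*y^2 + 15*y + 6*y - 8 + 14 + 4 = 2*y^2 + 21*y + 10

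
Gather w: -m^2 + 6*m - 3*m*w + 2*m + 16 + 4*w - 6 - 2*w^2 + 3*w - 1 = -m^2 + 8*m - 2*w^2 + w*(7 - 3*m) + 9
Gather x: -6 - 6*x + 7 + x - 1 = -5*x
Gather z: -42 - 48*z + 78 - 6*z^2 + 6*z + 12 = -6*z^2 - 42*z + 48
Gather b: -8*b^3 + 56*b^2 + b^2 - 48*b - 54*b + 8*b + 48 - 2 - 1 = -8*b^3 + 57*b^2 - 94*b + 45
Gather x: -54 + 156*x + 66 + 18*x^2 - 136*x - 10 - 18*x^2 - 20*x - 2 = 0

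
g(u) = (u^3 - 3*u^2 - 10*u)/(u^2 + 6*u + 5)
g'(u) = (-2*u - 6)*(u^3 - 3*u^2 - 10*u)/(u^2 + 6*u + 5)^2 + (3*u^2 - 6*u - 10)/(u^2 + 6*u + 5)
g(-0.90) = 14.25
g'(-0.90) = -151.23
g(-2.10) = 0.47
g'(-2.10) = -4.70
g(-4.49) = 59.61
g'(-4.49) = -143.30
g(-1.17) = -9.20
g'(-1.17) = -53.46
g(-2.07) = 0.33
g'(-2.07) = -4.68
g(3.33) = -0.82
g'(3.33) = 0.38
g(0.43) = -0.61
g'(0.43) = -1.01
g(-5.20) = -202.06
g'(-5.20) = -936.59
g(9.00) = 2.83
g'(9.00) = 0.79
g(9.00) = 2.83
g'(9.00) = 0.79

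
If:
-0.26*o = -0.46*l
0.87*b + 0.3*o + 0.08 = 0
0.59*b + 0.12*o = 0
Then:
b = 0.13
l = -0.37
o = -0.65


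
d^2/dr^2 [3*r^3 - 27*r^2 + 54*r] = 18*r - 54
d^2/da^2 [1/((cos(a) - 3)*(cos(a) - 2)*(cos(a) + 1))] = (-90*(1 - cos(a)^2)^2 + 12*sin(a)^6 + 3*cos(a)^6 + 44*cos(a)^5 + 2*cos(a)^3 - 139*cos(a)^2 - 54*cos(a) + 128)/((cos(a) - 3)^3*(cos(a) - 2)^3*(cos(a) + 1)^3)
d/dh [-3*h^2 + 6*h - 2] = 6 - 6*h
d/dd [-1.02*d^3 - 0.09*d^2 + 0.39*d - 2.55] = -3.06*d^2 - 0.18*d + 0.39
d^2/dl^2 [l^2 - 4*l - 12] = 2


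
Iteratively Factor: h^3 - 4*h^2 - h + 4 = (h - 4)*(h^2 - 1) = (h - 4)*(h - 1)*(h + 1)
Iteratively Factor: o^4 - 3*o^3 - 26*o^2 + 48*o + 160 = (o + 2)*(o^3 - 5*o^2 - 16*o + 80) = (o + 2)*(o + 4)*(o^2 - 9*o + 20) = (o - 5)*(o + 2)*(o + 4)*(o - 4)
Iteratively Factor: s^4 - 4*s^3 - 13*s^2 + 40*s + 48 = (s - 4)*(s^3 - 13*s - 12) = (s - 4)^2*(s^2 + 4*s + 3) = (s - 4)^2*(s + 1)*(s + 3)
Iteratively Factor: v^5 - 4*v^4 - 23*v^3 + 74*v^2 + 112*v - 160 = (v + 2)*(v^4 - 6*v^3 - 11*v^2 + 96*v - 80) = (v - 1)*(v + 2)*(v^3 - 5*v^2 - 16*v + 80) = (v - 4)*(v - 1)*(v + 2)*(v^2 - v - 20) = (v - 5)*(v - 4)*(v - 1)*(v + 2)*(v + 4)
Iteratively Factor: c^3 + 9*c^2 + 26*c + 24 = (c + 4)*(c^2 + 5*c + 6) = (c + 3)*(c + 4)*(c + 2)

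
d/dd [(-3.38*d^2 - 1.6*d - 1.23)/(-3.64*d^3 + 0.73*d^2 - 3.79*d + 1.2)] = (-12.3032*d^4 - 11.648*d^3 + 0.546600000000002*d^2 - 6.3162*d - 6.5817)/(13.2496*d^6 - 5.3144*d^5 + 28.1241*d^4 - 14.2694*d^3 + 16.1161*d^2 - 9.096*d + 1.44)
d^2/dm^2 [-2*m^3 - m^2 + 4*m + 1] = -12*m - 2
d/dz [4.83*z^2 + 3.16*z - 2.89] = 9.66*z + 3.16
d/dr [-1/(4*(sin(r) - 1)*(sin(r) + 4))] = (2*sin(r) + 3)*cos(r)/(4*(sin(r) - 1)^2*(sin(r) + 4)^2)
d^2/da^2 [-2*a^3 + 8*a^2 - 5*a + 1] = 16 - 12*a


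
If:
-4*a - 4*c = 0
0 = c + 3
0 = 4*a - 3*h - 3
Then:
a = 3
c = -3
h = 3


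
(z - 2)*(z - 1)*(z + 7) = z^3 + 4*z^2 - 19*z + 14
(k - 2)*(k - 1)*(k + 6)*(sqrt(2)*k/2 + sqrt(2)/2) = sqrt(2)*k^4/2 + 2*sqrt(2)*k^3 - 13*sqrt(2)*k^2/2 - 2*sqrt(2)*k + 6*sqrt(2)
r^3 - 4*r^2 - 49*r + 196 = (r - 7)*(r - 4)*(r + 7)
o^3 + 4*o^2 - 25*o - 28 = (o - 4)*(o + 1)*(o + 7)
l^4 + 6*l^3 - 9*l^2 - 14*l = l*(l - 2)*(l + 1)*(l + 7)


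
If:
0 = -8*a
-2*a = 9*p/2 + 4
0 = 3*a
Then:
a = 0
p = -8/9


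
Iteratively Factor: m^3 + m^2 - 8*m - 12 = (m - 3)*(m^2 + 4*m + 4) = (m - 3)*(m + 2)*(m + 2)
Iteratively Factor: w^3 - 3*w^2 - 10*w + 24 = (w - 4)*(w^2 + w - 6) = (w - 4)*(w - 2)*(w + 3)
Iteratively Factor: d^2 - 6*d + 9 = (d - 3)*(d - 3)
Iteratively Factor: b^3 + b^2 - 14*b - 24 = (b - 4)*(b^2 + 5*b + 6) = (b - 4)*(b + 2)*(b + 3)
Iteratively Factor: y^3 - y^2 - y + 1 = (y - 1)*(y^2 - 1) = (y - 1)^2*(y + 1)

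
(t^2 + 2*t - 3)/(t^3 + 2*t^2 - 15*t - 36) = (t - 1)/(t^2 - t - 12)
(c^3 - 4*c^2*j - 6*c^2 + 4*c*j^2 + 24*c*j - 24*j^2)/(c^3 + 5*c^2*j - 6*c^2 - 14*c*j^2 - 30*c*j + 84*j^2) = (c - 2*j)/(c + 7*j)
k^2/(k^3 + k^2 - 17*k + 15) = k^2/(k^3 + k^2 - 17*k + 15)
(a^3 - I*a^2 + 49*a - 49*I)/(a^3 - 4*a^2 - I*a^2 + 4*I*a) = (a^2 + 49)/(a*(a - 4))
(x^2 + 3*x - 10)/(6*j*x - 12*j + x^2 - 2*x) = (x + 5)/(6*j + x)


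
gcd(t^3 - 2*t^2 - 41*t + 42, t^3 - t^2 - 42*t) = t^2 - t - 42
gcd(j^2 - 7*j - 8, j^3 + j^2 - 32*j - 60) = 1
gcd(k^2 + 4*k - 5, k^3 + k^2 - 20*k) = k + 5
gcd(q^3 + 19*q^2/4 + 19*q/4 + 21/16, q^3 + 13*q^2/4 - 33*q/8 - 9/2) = q + 3/4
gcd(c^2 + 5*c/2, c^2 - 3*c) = c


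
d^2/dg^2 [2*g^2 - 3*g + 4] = 4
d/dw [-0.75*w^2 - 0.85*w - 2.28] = -1.5*w - 0.85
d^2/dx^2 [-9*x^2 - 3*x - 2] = -18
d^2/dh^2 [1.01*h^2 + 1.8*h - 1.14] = 2.02000000000000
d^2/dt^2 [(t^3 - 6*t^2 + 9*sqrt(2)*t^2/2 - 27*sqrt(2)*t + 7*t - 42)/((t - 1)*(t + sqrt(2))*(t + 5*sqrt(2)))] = (-10*t^6 - 3*sqrt(2)*t^6 - 126*sqrt(2)*t^5 - 18*t^5 - 1686*t^4 - 72*sqrt(2)*t^4 - 5478*sqrt(2)*t^3 - 486*t^3 - 17076*t^2 - 774*sqrt(2)*t^2 - 12492*sqrt(2)*t - 1116*t - 6928 - 300*sqrt(2))/(t^9 - 3*t^8 + 18*sqrt(2)*t^8 - 54*sqrt(2)*t^7 + 249*t^7 - 739*t^6 + 846*sqrt(2)*t^6 - 2394*sqrt(2)*t^5 + 3198*t^5 - 7626*t^4 + 4176*sqrt(2)*t^4 - 6192*sqrt(2)*t^3 + 8380*t^3 - 5460*t^2 + 5400*sqrt(2)*t^2 - 1800*sqrt(2)*t + 3000*t - 1000)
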